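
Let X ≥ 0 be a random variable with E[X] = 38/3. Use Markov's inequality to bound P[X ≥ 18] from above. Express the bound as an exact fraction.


μ = E[X] = 38/3, a = 18.
Markov: P[X ≥ 18] ≤ μ/a = (38/3)/18 = 19/27.
Numerically: ≈ 0.70370.
(Since a = 18 > μ = 12.66667, the bound 19/27 is < 1 and informative.)

P[X ≥ 18] ≤ 19/27 ≈ 0.70370.


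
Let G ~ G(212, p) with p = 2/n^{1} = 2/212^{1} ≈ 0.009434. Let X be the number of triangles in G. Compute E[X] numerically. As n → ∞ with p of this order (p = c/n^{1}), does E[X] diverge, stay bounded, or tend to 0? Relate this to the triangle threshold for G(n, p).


Number of potential triangles: C(212, 3) = 1565620.
Each occurs with probability p³ ≈ (0.009434)³ ≈ 8.396193e-07.
By linearity: E[X] = C(212, 3)·p³ ≈ 1565620 · 8.396193e-07 ≈ 1.3145.
Here α = 1, so p = 2/n is exactly at the triangle threshold p ~ 1/n. Asymptotically E[X] → c³/6 = 2³/6 = 4/3 ≈ 1.3333, a bounded constant. In this regime the triangle count is asymptotically Poisson(c³/6).

E[X] ≈ 1.3145; in regime p = Θ(1/n^{1}) E[X] stays bounded (at the triangle threshold p ~ 1/n).


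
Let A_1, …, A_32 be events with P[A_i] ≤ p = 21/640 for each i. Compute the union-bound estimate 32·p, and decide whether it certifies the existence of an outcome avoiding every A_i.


Union bound: P[∪_{i=1}^{32} A_i] ≤ Σ_i P[A_i] ≤ 32·p = 32·(21/640) = 21/20.
Numerically: 21/20 ≈ 1.050000.
Is 21/20 < 1? NO.
Since the bound 21/20 is ≥ 1, the union bound is uninformative here; it does NOT by itself certify existence.

32·p = 21/20 ≈ 1.050000; existence NOT certified by the union bound.


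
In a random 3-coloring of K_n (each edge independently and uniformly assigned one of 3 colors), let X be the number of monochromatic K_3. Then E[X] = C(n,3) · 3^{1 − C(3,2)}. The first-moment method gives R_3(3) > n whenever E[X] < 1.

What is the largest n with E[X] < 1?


We need C(n, 3) · 3^{1 − 3} < 1, i.e. C(n, 3) < 3^{3 − 1} = 9.
Check values of n near the boundary:
  n = 3: C(3, 3) = 1; 1 < 9? YES
  n = 4: C(4, 3) = 4; 4 < 9? YES
  n = 5: C(5, 3) = 10; 10 < 9? NO
The largest n with C(n, 3) < 9 is n = 4 (where E[X] = 4/9 ≈ 0.444). Hence R_3(3) > 4, i.e. R_3(3) ≥ 5.

Largest n = 4; hence R_3(3) > 4.


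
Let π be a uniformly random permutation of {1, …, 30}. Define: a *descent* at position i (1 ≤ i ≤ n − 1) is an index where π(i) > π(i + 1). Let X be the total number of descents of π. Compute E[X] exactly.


Write X = Σ X_I over i = 1, …, 29, with X_I the indicator of one descent.
There are 29 indicators.
For each fixed i, the pair (π(i), π(i+1)) is a uniformly random ordered pair of distinct values from {1, …, 30}; by symmetry P[π(i) > π(i+1)] = 1/2.
By linearity: E[X] = 29 · (1/2) = (30 − 1) · (1/2) = 29/2 ≈ 14.50000.

E[X] = 29/2 = 14.50000.


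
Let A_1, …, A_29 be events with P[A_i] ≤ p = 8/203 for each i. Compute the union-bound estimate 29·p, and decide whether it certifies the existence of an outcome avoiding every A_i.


Union bound: P[∪_{i=1}^{29} A_i] ≤ Σ_i P[A_i] ≤ 29·p = 29·(8/203) = 8/7.
Numerically: 8/7 ≈ 1.1428571.
Is 8/7 < 1? NO.
Since the bound 8/7 is ≥ 1, the union bound is uninformative here; it does NOT by itself certify existence.

29·p = 8/7 ≈ 1.1428571; existence NOT certified by the union bound.


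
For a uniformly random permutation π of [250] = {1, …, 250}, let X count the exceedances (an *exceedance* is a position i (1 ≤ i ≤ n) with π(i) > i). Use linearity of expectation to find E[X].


Write X = Σ_{i=1}^{250} X_i, where X_i = 1_{π(i) > i}.
For each fixed i, π(i) is uniform over {1, …, 250} (marginal of a uniform permutation), so P[π(i) > i] = (n − i)/n. Summing: Σ_{i=1}^{250} (n − i)/n = (0 + 1 + … + 249)/250 = 250(250 − 1)/(2·250) = (250 − 1)/2.
Hence E[X] = Σ_{i=1}^{250} (250 − i)/250 = 249/2 ≈ 124.500.

E[X] = 249/2 = 124.500.


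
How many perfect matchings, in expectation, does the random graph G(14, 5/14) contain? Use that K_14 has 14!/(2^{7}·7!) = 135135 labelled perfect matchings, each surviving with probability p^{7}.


K_14 has 14!/(2^{7}·7!) = 135135 labelled perfect matchings.
For each such perfect matching H, let X_H = 1 if all 7 edges of H are present in G. Then P[X_H = 1] = p^{7} = (5/14)^{7} = 78125/105413504.
By linearity: E[X] = Σ_H E[X_H] = 135135 · p^{7} = 135135 · 78125/105413504 = 1508203125/15059072.
Numerically: E[X] ≈ 100.15.

E[X] = 135135 · (5/14)^{7} = 1508203125/15059072 ≈ 100.15.


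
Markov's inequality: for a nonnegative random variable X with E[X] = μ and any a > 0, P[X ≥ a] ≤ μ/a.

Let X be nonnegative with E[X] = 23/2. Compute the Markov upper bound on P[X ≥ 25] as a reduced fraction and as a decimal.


μ = E[X] = 23/2, a = 25.
Markov: P[X ≥ 25] ≤ μ/a = (23/2)/25 = 23/50.
Numerically: ≈ 0.46000.
(Since a = 25 > μ = 11.50000, the bound 23/50 is < 1 and informative.)

P[X ≥ 25] ≤ 23/50 ≈ 0.46000.


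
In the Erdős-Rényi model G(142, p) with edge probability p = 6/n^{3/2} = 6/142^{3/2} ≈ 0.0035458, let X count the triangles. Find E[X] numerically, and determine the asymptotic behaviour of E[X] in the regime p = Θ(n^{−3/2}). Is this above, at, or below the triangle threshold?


Number of potential triangles: C(142, 3) = 467180.
Each occurs with probability p³ ≈ (0.0035458)³ ≈ 4.4581657e-08.
By linearity: E[X] = C(142, 3)·p³ ≈ 467180 · 4.4581657e-08 ≈ 0.02083.
Since α = 3/2 > 1, p = c/n^{3/2} = o(1/n) is below the triangle threshold p ~ 1/n. Asymptotically E[X] ~ (c³/6)·n^{3(1−α)} = (6³/6)·n^{-1.5} → 0, so by Markov's inequality G has no triangles w.h.p.

E[X] ≈ 0.02083; in regime p = Θ(1/n^{3/2}) E[X] tends to 0 (below the triangle threshold p ~ 1/n).


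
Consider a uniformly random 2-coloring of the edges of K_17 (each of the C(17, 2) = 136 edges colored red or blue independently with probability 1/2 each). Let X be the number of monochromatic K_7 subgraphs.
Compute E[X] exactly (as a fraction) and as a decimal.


Let X = Σ_S X_S over the C(17, 7) = 19448 subsets S of size 7, where X_S = 1 if the K_7 on S is monochromatic.
For a fixed S, the K_7 on S has C(7, 2) = 21 edges. P[all 21 edges red] = (1/2)^21, and likewise for blue, so P[monochromatic] = 2·(1/2)^21 = 2^{1 − 21} = 1/1048576.
By linearity of expectation: E[X] = C(17, 7) · 2^{1 − 21} = 19448 · 1/1048576 = 2431/131072.
Numerically: E[X] ≈ 0.01855.

E[X] = C(17,7)·2^(1−C(7,2)) = 2431/131072 ≈ 0.01855.


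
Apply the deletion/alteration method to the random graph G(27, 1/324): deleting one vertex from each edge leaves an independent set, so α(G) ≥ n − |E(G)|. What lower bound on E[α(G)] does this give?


E[|E(G)|] = C(27, 2)·p = 351 · (1/324) = 13/12.
E[α(G)] ≥ n − E[|E(G)|] = 27 − 13/12 = 311/12.
Numerically: ≈ 25.91667.
(This is only a lower bound; the true E[α(G)] may be larger.)

E[α(G)] ≥ 311/12 ≈ 25.91667.


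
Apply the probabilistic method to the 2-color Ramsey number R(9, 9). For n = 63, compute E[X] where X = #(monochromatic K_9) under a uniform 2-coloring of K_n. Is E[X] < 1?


E[X] = C(63, 9) · 2^{1 − 36} = 23667689815 · 2^{−35} = 23667689815/34359738368.
As a reduced fraction: E[X] = 23667689815/34359738368 ≈ 0.68882.
Is E[X] < 1? YES.
Since E[X] < 1, there exists a 2-coloring of K_{63} with no monochromatic K_9; hence R(9, 9) > 63.

E[X] = 23667689815/34359738368 ≈ 0.68882; E[X] < 1, so R(9, 9) > 63.


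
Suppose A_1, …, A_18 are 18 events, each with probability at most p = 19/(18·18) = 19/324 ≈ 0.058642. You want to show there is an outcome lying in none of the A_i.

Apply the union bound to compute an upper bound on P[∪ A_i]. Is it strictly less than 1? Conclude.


Union bound: P[∪_{i=1}^{18} A_i] ≤ Σ_i P[A_i] ≤ 18·p = 18·(19/324) = 19/18.
Numerically: 19/18 ≈ 1.055556.
Is 19/18 < 1? NO.
Since the bound 19/18 is ≥ 1, the union bound is uninformative here; it does NOT by itself certify existence.

18·p = 19/18 ≈ 1.055556; existence NOT certified by the union bound.


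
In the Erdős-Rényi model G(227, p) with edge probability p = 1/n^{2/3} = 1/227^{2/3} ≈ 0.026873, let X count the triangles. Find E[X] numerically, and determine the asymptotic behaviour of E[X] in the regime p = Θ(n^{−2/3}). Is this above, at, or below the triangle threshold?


Number of potential triangles: C(227, 3) = 1923825.
Each occurs with probability p³ ≈ (0.026873)³ ≈ 1.9406548e-05.
By linearity: E[X] = C(227, 3)·p³ ≈ 1923825 · 1.9406548e-05 ≈ 37.33480.
Since α = 2/3 < 1, p = c/n^{2/3} ≫ 1/n is above the triangle threshold p ~ 1/n. Asymptotically E[X] ~ (c³/6)·n^{3(1−α)} = (1³/6)·n^{1} → ∞; triangles are abundant w.h.p.

E[X] ≈ 37.33480; in regime p = Θ(1/n^{2/3}) E[X] diverges (above the triangle threshold p ~ 1/n).


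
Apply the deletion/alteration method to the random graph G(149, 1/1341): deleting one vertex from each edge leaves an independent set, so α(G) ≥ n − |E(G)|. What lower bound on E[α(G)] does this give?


E[|E(G)|] = C(149, 2)·p = 11026 · (1/1341) = 74/9.
E[α(G)] ≥ n − E[|E(G)|] = 149 − 74/9 = 1267/9.
Numerically: ≈ 140.777778.
(This is only a lower bound; the true E[α(G)] may be larger.)

E[α(G)] ≥ 1267/9 ≈ 140.777778.


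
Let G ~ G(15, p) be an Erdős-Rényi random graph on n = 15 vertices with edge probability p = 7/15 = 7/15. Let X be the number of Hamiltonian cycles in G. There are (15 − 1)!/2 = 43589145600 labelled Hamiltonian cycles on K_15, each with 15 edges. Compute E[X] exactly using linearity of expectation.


K_15 has (15 − 1)!/2 = 43589145600 labelled Hamiltonian cycles.
For each such Hamiltonian cycle H, let X_H = 1 if all 15 edges of H are present in G. Then P[X_H = 1] = p^{15} = (7/15)^{15} = 4747561509943/437893890380859375.
Summing the indicators: E[X] = Σ_H E[X_H] = 43589145600 · p^{15} = 43589145600 · 4747561509943/437893890380859375 = 34064551424174695424/72081298828125.
Numerically: E[X] ≈ 472585.

E[X] = 43589145600 · (7/15)^{15} = 34064551424174695424/72081298828125 ≈ 472585.


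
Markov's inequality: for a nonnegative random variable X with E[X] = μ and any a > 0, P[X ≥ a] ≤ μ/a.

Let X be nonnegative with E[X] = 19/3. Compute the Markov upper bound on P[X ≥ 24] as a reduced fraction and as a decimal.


μ = E[X] = 19/3, a = 24.
Markov: P[X ≥ 24] ≤ μ/a = (19/3)/24 = 19/72.
Numerically: ≈ 0.263889.
(Since a = 24 > μ = 6.333333, the bound 19/72 is < 1 and informative.)

P[X ≥ 24] ≤ 19/72 ≈ 0.263889.


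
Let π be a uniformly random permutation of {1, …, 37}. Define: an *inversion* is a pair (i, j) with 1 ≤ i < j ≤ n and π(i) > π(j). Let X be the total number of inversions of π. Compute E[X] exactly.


Write X = Σ X_I over the C(37, 2) = 666 pairs i < j, with X_I the indicator of one inversion.
There are 666 indicators.
For each fixed pair i < j, the values π(i) and π(j) are two distinct elements of {1, …, 37} in uniformly random order; by symmetry P[π(i) > π(j)] = 1/2.
By linearity: E[X] = 666 · (1/2) = C(37, 2) · (1/2) = 666/2 = 333 ≈ 333.00000.

E[X] = 333 = 333.00000.


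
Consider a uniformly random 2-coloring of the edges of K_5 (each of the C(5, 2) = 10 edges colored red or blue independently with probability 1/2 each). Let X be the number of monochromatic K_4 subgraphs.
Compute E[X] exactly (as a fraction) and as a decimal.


Let X = Σ_S X_S over the C(5, 4) = 5 subsets S of size 4, where X_S = 1 if the K_4 on S is monochromatic.
For a fixed S, the K_4 on S has C(4, 2) = 6 edges. P[all 6 edges red] = (1/2)^6, and likewise for blue, so P[monochromatic] = 2·(1/2)^6 = 2^{1 − 6} = 1/32.
Summing: E[X] = C(5, 4) · 2^{1 − 6} = 5 · 1/32 = 5/32.
Numerically: E[X] ≈ 0.156.

E[X] = C(5,4)·2^(1−C(4,2)) = 5/32 ≈ 0.156.


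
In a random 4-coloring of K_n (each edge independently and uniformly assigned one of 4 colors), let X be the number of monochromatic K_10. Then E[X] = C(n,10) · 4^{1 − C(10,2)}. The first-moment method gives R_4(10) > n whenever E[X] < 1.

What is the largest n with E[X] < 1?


We need C(n, 10) · 4^{1 − 45} < 1, i.e. C(n, 10) < 4^{45 − 1} = 309485009821345068724781056.
Check values of n near the boundary:
  n = 2021: C(2021, 10) = 306347841644770462864800616; 306347841644770462864800616 < 309485009821345068724781056? YES
  n = 2022: C(2022, 10) = 307870445231474093395937796; 307870445231474093395937796 < 309485009821345068724781056? YES
  n = 2023: C(2023, 10) = 309399856285778485315440716; 309399856285778485315440716 < 309485009821345068724781056? YES
  n = 2024: C(2024, 10) = 310936101848269937576192656; 310936101848269937576192656 < 309485009821345068724781056? NO
  n = 2025: C(2025, 10) = 312479209053472269772600560; 312479209053472269772600560 < 309485009821345068724781056? NO
The largest n with C(n, 10) < 309485009821345068724781056 is n = 2023 (where E[X] = 77349964071444621328860179/77371252455336267181195264 ≈ 0.999725). Hence R_4(10) > 2023, i.e. R_4(10) ≥ 2024.

Largest n = 2023; hence R_4(10) > 2023.


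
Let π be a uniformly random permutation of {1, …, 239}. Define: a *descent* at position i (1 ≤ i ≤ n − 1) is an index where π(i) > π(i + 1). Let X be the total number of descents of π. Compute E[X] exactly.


Write X = Σ X_I over i = 1, …, 238, with X_I the indicator of one descent.
There are 238 indicators.
For each fixed i, the pair (π(i), π(i+1)) is a uniformly random ordered pair of distinct values from {1, …, 239}; by symmetry P[π(i) > π(i+1)] = 1/2.
By linearity: E[X] = 238 · (1/2) = (239 − 1) · (1/2) = 119 ≈ 119.000000.

E[X] = 119 = 119.000000.


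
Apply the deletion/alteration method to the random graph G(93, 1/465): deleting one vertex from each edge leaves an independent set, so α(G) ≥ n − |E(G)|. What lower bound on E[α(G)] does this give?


E[|E(G)|] = C(93, 2)·p = 4278 · (1/465) = 46/5.
E[α(G)] ≥ n − E[|E(G)|] = 93 − 46/5 = 419/5.
Numerically: ≈ 83.80000.
(This is only a lower bound; the true E[α(G)] may be larger.)

E[α(G)] ≥ 419/5 ≈ 83.80000.


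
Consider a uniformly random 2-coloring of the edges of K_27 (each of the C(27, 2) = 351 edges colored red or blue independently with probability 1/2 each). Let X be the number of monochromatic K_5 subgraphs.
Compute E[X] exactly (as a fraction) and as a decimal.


Let X = Σ_S X_S over the C(27, 5) = 80730 subsets S of size 5, where X_S = 1 if the K_5 on S is monochromatic.
For a fixed S, the K_5 on S has C(5, 2) = 10 edges. P[all 10 edges red] = (1/2)^10, and likewise for blue, so P[monochromatic] = 2·(1/2)^10 = 2^{1 − 10} = 1/512.
By linearity of expectation: E[X] = C(27, 5) · 2^{1 − 10} = 80730 · 1/512 = 40365/256.
Numerically: E[X] ≈ 157.675781.

E[X] = C(27,5)·2^(1−C(5,2)) = 40365/256 ≈ 157.675781.


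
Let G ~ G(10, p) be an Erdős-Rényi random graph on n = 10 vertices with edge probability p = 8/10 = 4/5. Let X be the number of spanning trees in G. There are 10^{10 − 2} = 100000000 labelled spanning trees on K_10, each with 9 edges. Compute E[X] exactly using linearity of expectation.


K_10 has 10^{10 − 2} = 100000000 labelled spanning trees.
For each such spanning tree H, let X_H = 1 if all 9 edges of H are present in G. Then P[X_H = 1] = p^{9} = (4/5)^{9} = 262144/1953125.
By linearity of expectation: E[X] = Σ_H E[X_H] = 100000000 · p^{9} = 100000000 · 262144/1953125 = 67108864/5.
Numerically: E[X] ≈ 1.34e+07.

E[X] = 100000000 · (4/5)^{9} = 67108864/5 ≈ 1.34e+07.


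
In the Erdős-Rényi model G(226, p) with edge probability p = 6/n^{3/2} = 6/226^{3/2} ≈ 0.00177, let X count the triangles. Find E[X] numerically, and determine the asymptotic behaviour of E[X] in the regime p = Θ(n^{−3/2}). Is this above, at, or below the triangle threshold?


Number of potential triangles: C(226, 3) = 1898400.
Each occurs with probability p³ ≈ (0.00177)³ ≈ 5.50764e-09.
By linearity: E[X] = C(226, 3)·p³ ≈ 1898400 · 5.50764e-09 ≈ 0.010.
Since α = 3/2 > 1, p = c/n^{3/2} = o(1/n) is below the triangle threshold p ~ 1/n. Asymptotically E[X] ~ (c³/6)·n^{3(1−α)} = (6³/6)·n^{-1.5} → 0, so by Markov's inequality G has no triangles w.h.p.

E[X] ≈ 0.010; in regime p = Θ(1/n^{3/2}) E[X] tends to 0 (below the triangle threshold p ~ 1/n).


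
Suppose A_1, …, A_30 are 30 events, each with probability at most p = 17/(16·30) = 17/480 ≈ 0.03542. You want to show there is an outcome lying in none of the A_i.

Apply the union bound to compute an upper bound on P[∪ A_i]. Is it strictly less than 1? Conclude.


Union bound: P[∪_{i=1}^{30} A_i] ≤ Σ_i P[A_i] ≤ 30·p = 30·(17/480) = 17/16.
Numerically: 17/16 ≈ 1.06250.
Is 17/16 < 1? NO.
Since the bound 17/16 is ≥ 1, the union bound is uninformative here; it does NOT by itself certify existence.

30·p = 17/16 ≈ 1.06250; existence NOT certified by the union bound.


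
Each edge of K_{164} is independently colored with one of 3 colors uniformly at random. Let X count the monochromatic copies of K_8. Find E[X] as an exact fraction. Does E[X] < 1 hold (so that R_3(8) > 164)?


E[X] = C(164, 8) · 3^{1 − 28} = 10912535409348 · 3^{−27} = 10912535409348/7625597484987.
As a reduced fraction: E[X] = 404167978124/282429536481 ≈ 1.43104.
Is E[X] < 1? NO.
Since E[X] ≥ 1, the first-moment bound is inconclusive at n = 164; it does NOT by itself certify R_3(8) > 164.

E[X] = 404167978124/282429536481 ≈ 1.43104; E[X] ≥ 1; first-moment method inconclusive here.


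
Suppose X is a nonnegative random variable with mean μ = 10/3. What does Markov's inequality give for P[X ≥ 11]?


μ = E[X] = 10/3, a = 11.
Markov: P[X ≥ 11] ≤ μ/a = (10/3)/11 = 10/33.
Numerically: ≈ 0.303.
(Since a = 11 > μ = 3.333, the bound 10/33 is < 1 and informative.)

P[X ≥ 11] ≤ 10/33 ≈ 0.303.


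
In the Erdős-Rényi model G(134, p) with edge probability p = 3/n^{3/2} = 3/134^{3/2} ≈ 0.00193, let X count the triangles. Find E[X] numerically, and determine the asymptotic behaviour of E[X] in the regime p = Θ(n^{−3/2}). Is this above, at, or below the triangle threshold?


Number of potential triangles: C(134, 3) = 392084.
Each occurs with probability p³ ≈ (0.00193)³ ≈ 7.23423e-09.
By linearity: E[X] = C(134, 3)·p³ ≈ 392084 · 7.23423e-09 ≈ 0.003.
Since α = 3/2 > 1, p = c/n^{3/2} = o(1/n) is below the triangle threshold p ~ 1/n. Asymptotically E[X] ~ (c³/6)·n^{3(1−α)} = (3³/6)·n^{-1.5} → 0, so by Markov's inequality G has no triangles w.h.p.

E[X] ≈ 0.003; in regime p = Θ(1/n^{3/2}) E[X] tends to 0 (below the triangle threshold p ~ 1/n).


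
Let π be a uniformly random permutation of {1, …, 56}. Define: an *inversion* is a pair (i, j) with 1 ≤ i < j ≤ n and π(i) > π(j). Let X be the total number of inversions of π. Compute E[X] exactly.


Write X = Σ X_I over the C(56, 2) = 1540 pairs i < j, with X_I the indicator of one inversion.
There are 1540 indicators.
For each fixed pair i < j, the values π(i) and π(j) are two distinct elements of {1, …, 56} in uniformly random order; by symmetry P[π(i) > π(j)] = 1/2.
By linearity: E[X] = 1540 · (1/2) = C(56, 2) · (1/2) = 1540/2 = 770 ≈ 770.0000.

E[X] = 770 = 770.0000.


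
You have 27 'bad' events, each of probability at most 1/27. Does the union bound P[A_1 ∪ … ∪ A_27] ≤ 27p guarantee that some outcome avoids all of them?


Union bound: P[∪_{i=1}^{27} A_i] ≤ Σ_i P[A_i] ≤ 27·p = 27·(1/27) = 1.
Numerically: 1 ≈ 1.0000.
Is 1 < 1? NO.
Since the bound 1 is ≥ 1, the union bound is uninformative here; it does NOT by itself certify existence.

27·p = 1 ≈ 1.0000; existence NOT certified by the union bound.


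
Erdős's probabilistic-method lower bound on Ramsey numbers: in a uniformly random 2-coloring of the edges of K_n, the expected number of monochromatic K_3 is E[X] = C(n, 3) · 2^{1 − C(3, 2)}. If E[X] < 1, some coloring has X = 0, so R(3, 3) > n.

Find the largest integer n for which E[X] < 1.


We need C(n, 3) · 2^{1 − 3} < 1, i.e. C(n, 3) < 2^{3 − 1} = 4.
Check values of n near the boundary:
  n = 3: C(3, 3) = 1; 1 < 4? YES
  n = 4: C(4, 3) = 4; 4 < 4? NO
The largest n with C(n, 3) < 4 is n = 3 (where E[X] = 1/4 ≈ 0.2500). Hence R(3, 3) > 3, i.e. R(3, 3) ≥ 4.

Largest n = 3; hence R(3, 3) > 3.


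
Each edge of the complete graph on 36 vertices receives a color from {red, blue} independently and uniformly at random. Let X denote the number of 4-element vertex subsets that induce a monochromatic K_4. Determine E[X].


Let X = Σ_S X_S over the C(36, 4) = 58905 subsets S of size 4, where X_S = 1 if the K_4 on S is monochromatic.
For a fixed S, the K_4 on S has C(4, 2) = 6 edges. P[all 6 edges red] = (1/2)^6, and likewise for blue, so P[monochromatic] = 2·(1/2)^6 = 2^{1 − 6} = 1/32.
By linearity of expectation: E[X] = C(36, 4) · 2^{1 − 6} = 58905 · 1/32 = 58905/32.
Numerically: E[X] ≈ 1840.781250.

E[X] = C(36,4)·2^(1−C(4,2)) = 58905/32 ≈ 1840.781250.


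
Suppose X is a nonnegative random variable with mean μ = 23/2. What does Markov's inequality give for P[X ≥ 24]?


μ = E[X] = 23/2, a = 24.
Markov: P[X ≥ 24] ≤ μ/a = (23/2)/24 = 23/48.
Numerically: ≈ 0.47917.
(Since a = 24 > μ = 11.50000, the bound 23/48 is < 1 and informative.)

P[X ≥ 24] ≤ 23/48 ≈ 0.47917.


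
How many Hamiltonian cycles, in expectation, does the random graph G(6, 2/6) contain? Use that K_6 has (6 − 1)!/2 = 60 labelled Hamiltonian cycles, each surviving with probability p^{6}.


K_6 has (6 − 1)!/2 = 60 labelled Hamiltonian cycles.
For each such Hamiltonian cycle H, let X_H = 1 if all 6 edges of H are present in G. Then P[X_H = 1] = p^{6} = (1/3)^{6} = 1/729.
Summing the indicators: E[X] = Σ_H E[X_H] = 60 · p^{6} = 60 · 1/729 = 20/243.
Numerically: E[X] ≈ 0.0823045.

E[X] = 60 · (1/3)^{6} = 20/243 ≈ 0.0823045.


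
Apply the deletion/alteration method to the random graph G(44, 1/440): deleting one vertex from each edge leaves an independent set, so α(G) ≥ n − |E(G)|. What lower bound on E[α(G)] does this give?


E[|E(G)|] = C(44, 2)·p = 946 · (1/440) = 43/20.
E[α(G)] ≥ n − E[|E(G)|] = 44 − 43/20 = 837/20.
Numerically: ≈ 41.850.
(This is only a lower bound; the true E[α(G)] may be larger.)

E[α(G)] ≥ 837/20 ≈ 41.850.


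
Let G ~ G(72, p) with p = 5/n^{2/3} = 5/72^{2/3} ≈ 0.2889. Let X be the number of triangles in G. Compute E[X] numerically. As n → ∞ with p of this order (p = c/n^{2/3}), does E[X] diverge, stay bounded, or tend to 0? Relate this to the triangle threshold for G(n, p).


Number of potential triangles: C(72, 3) = 59640.
Each occurs with probability p³ ≈ (0.2889)³ ≈ 2.4112654e-02.
By linearity: E[X] = C(72, 3)·p³ ≈ 59640 · 2.4112654e-02 ≈ 1438.07870.
Since α = 2/3 < 1, p = c/n^{2/3} ≫ 1/n is above the triangle threshold p ~ 1/n. Asymptotically E[X] ~ (c³/6)·n^{3(1−α)} = (5³/6)·n^{1} → ∞; triangles are abundant w.h.p.

E[X] ≈ 1438.07870; in regime p = Θ(1/n^{2/3}) E[X] diverges (above the triangle threshold p ~ 1/n).


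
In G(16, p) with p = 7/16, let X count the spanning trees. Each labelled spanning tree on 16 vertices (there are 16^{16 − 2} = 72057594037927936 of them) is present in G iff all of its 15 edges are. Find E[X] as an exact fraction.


K_16 has 16^{16 − 2} = 72057594037927936 labelled spanning trees.
For each such spanning tree H, let X_H = 1 if all 15 edges of H are present in G. Then P[X_H = 1] = p^{15} = (7/16)^{15} = 4747561509943/1152921504606846976.
By linearity: E[X] = Σ_H E[X_H] = 72057594037927936 · p^{15} = 72057594037927936 · 4747561509943/1152921504606846976 = 4747561509943/16.
Numerically: E[X] ≈ 2.96723e+11.

E[X] = 72057594037927936 · (7/16)^{15} = 4747561509943/16 ≈ 2.96723e+11.


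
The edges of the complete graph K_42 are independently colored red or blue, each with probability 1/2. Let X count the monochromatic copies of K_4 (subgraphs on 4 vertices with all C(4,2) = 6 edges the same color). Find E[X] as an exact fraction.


Let X = Σ_S X_S over the C(42, 4) = 111930 subsets S of size 4, where X_S = 1 if the K_4 on S is monochromatic.
For a fixed S, the K_4 on S has C(4, 2) = 6 edges. P[all 6 edges red] = (1/2)^6, and likewise for blue, so P[monochromatic] = 2·(1/2)^6 = 2^{1 − 6} = 1/32.
By linearity: E[X] = C(42, 4) · 2^{1 − 6} = 111930 · 1/32 = 55965/16.
Numerically: E[X] ≈ 3497.812.

E[X] = C(42,4)·2^(1−C(4,2)) = 55965/16 ≈ 3497.812.


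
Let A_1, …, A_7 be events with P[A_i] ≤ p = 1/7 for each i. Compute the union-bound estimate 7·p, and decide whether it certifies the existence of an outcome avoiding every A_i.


Union bound: P[∪_{i=1}^{7} A_i] ≤ Σ_i P[A_i] ≤ 7·p = 7·(1/7) = 1.
Numerically: 1 ≈ 1.00000.
Is 1 < 1? NO.
Since the bound 1 is ≥ 1, the union bound is uninformative here; it does NOT by itself certify existence.

7·p = 1 ≈ 1.00000; existence NOT certified by the union bound.


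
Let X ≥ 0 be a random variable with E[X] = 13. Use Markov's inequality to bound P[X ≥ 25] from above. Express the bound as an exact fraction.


μ = E[X] = 13, a = 25.
Markov: P[X ≥ 25] ≤ μ/a = (13)/25 = 13/25.
Numerically: ≈ 0.520.
(Since a = 25 > μ = 13.000, the bound 13/25 is < 1 and informative.)

P[X ≥ 25] ≤ 13/25 ≈ 0.520.


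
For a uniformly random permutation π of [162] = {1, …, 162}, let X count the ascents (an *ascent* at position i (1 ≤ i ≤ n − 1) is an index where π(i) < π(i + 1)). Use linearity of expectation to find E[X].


Write X = Σ X_I over i = 1, …, 161, with X_I the indicator of one ascent.
There are 161 indicators.
For each fixed i, the pair (π(i), π(i+1)) is a uniformly random ordered pair of distinct values from {1, …, 162}; by symmetry P[π(i) < π(i+1)] = 1/2.
By linearity: E[X] = 161 · (1/2) = (162 − 1) · (1/2) = 161/2 ≈ 80.500.

E[X] = 161/2 = 80.500.


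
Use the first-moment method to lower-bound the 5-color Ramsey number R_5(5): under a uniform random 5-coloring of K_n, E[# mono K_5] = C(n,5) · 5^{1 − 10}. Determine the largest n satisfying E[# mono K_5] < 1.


We need C(n, 5) · 5^{1 − 10} < 1, i.e. C(n, 5) < 5^{10 − 1} = 1953125.
Check values of n near the boundary:
  n = 47: C(47, 5) = 1533939; 1533939 < 1953125? YES
  n = 48: C(48, 5) = 1712304; 1712304 < 1953125? YES
  n = 49: C(49, 5) = 1906884; 1906884 < 1953125? YES
  n = 50: C(50, 5) = 2118760; 2118760 < 1953125? NO
  n = 51: C(51, 5) = 2349060; 2349060 < 1953125? NO
The largest n with C(n, 5) < 1953125 is n = 49 (where E[X] = 1906884/1953125 ≈ 0.9763246). Hence R_5(5) > 49, i.e. R_5(5) ≥ 50.

Largest n = 49; hence R_5(5) > 49.


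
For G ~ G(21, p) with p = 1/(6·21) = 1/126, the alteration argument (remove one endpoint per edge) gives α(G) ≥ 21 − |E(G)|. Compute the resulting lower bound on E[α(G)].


E[|E(G)|] = C(21, 2)·p = 210 · (1/126) = 5/3.
E[α(G)] ≥ n − E[|E(G)|] = 21 − 5/3 = 58/3.
Numerically: ≈ 19.333.
(This is only a lower bound; the true E[α(G)] may be larger.)

E[α(G)] ≥ 58/3 ≈ 19.333.


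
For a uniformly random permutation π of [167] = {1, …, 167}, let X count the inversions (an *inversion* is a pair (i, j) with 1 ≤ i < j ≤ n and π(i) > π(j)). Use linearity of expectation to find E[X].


Write X = Σ X_I over the C(167, 2) = 13861 pairs i < j, with X_I the indicator of one inversion.
There are 13861 indicators.
For each fixed pair i < j, the values π(i) and π(j) are two distinct elements of {1, …, 167} in uniformly random order; by symmetry P[π(i) > π(j)] = 1/2.
By linearity: E[X] = 13861 · (1/2) = C(167, 2) · (1/2) = 13861/2 = 13861/2 ≈ 6930.50000.

E[X] = 13861/2 = 6930.50000.


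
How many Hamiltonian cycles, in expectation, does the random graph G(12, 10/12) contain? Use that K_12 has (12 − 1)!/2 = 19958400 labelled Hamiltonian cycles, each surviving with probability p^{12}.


K_12 has (12 − 1)!/2 = 19958400 labelled Hamiltonian cycles.
For each such Hamiltonian cycle H, let X_H = 1 if all 12 edges of H are present in G. Then P[X_H = 1] = p^{12} = (5/6)^{12} = 244140625/2176782336.
Summing the indicators: E[X] = Σ_H E[X_H] = 19958400 · p^{12} = 19958400 · 244140625/2176782336 = 469970703125/209952.
Numerically: E[X] ≈ 2.24e+06.

E[X] = 19958400 · (5/6)^{12} = 469970703125/209952 ≈ 2.24e+06.


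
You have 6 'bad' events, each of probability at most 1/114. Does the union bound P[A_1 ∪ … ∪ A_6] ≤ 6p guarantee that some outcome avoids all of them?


Union bound: P[∪_{i=1}^{6} A_i] ≤ Σ_i P[A_i] ≤ 6·p = 6·(1/114) = 1/19.
Numerically: 1/19 ≈ 0.0526316.
Is 1/19 < 1? YES.
Since P[∪ A_i] ≤ 1/19 < 1, the complement has P[∩ A_i^c] ≥ 1 − 1/19 = 18/19 > 0, so some outcome avoids every A_i.

6·p = 1/19 ≈ 0.0526316; existence CERTIFIED by the union bound.


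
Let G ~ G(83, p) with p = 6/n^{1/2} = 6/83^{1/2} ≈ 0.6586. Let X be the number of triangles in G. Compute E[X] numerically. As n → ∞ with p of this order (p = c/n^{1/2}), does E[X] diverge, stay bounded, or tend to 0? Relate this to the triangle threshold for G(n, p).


Number of potential triangles: C(83, 3) = 91881.
Each occurs with probability p³ ≈ (0.6586)³ ≈ 2.856516e-01.
By linearity: E[X] = C(83, 3)·p³ ≈ 91881 · 2.856516e-01 ≈ 26245.9517.
Since α = 1/2 < 1, p = c/n^{1/2} ≫ 1/n is above the triangle threshold p ~ 1/n. Asymptotically E[X] ~ (c³/6)·n^{3(1−α)} = (6³/6)·n^{1.5} → ∞; triangles are abundant w.h.p.

E[X] ≈ 26245.9517; in regime p = Θ(1/n^{1/2}) E[X] diverges (above the triangle threshold p ~ 1/n).


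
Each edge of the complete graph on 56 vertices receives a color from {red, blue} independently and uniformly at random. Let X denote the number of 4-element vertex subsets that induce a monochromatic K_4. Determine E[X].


Let X = Σ_S X_S over the C(56, 4) = 367290 subsets S of size 4, where X_S = 1 if the K_4 on S is monochromatic.
For a fixed S, the K_4 on S has C(4, 2) = 6 edges. P[all 6 edges red] = (1/2)^6, and likewise for blue, so P[monochromatic] = 2·(1/2)^6 = 2^{1 − 6} = 1/32.
By linearity: E[X] = C(56, 4) · 2^{1 − 6} = 367290 · 1/32 = 183645/16.
Numerically: E[X] ≈ 11477.8125.

E[X] = C(56,4)·2^(1−C(4,2)) = 183645/16 ≈ 11477.8125.


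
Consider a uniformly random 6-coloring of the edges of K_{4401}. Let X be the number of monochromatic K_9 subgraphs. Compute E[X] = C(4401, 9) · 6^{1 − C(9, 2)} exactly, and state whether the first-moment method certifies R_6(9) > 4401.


E[X] = C(4401, 9) · 6^{1 − 36} = 1692951372410676096134752050 · 6^{−35} = 1692951372410676096134752050/1719070799748422591028658176.
As a reduced fraction: E[X] = 282158562068446016022458675/286511799958070431838109696 ≈ 0.985.
Is E[X] < 1? YES.
Since E[X] < 1, there exists a 6-coloring of K_{4401} with no monochromatic K_9; hence R_6(9) > 4401.

E[X] = 282158562068446016022458675/286511799958070431838109696 ≈ 0.985; E[X] < 1, so R_6(9) > 4401.


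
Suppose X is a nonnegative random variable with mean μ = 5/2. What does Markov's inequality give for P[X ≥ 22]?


μ = E[X] = 5/2, a = 22.
Markov: P[X ≥ 22] ≤ μ/a = (5/2)/22 = 5/44.
Numerically: ≈ 0.1136.
(Since a = 22 > μ = 2.5000, the bound 5/44 is < 1 and informative.)

P[X ≥ 22] ≤ 5/44 ≈ 0.1136.


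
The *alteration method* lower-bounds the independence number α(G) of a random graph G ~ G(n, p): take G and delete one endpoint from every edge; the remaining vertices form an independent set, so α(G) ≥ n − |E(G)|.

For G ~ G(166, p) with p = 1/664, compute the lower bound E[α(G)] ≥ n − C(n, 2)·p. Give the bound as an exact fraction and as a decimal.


E[|E(G)|] = C(166, 2)·p = 13695 · (1/664) = 165/8.
E[α(G)] ≥ n − E[|E(G)|] = 166 − 165/8 = 1163/8.
Numerically: ≈ 145.375.
(This is only a lower bound; the true E[α(G)] may be larger.)

E[α(G)] ≥ 1163/8 ≈ 145.375.


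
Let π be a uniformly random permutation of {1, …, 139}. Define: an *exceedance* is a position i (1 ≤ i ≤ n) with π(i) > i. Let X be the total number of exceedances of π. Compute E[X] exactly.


Write X = Σ_{i=1}^{139} X_i, where X_i = 1_{π(i) > i}.
For each fixed i, π(i) is uniform over {1, …, 139} (marginal of a uniform permutation), so P[π(i) > i] = (n − i)/n. Summing: Σ_{i=1}^{139} (n − i)/n = (0 + 1 + … + 138)/139 = 139(139 − 1)/(2·139) = (139 − 1)/2.
Hence E[X] = Σ_{i=1}^{139} (139 − i)/139 = 69 ≈ 69.000.

E[X] = 69 = 69.000.


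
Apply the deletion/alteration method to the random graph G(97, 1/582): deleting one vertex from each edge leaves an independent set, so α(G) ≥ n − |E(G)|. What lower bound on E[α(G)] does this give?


E[|E(G)|] = C(97, 2)·p = 4656 · (1/582) = 8.
E[α(G)] ≥ n − E[|E(G)|] = 97 − 8 = 89.
Numerically: ≈ 89.00000.
(This is only a lower bound; the true E[α(G)] may be larger.)

E[α(G)] ≥ 89 ≈ 89.00000.


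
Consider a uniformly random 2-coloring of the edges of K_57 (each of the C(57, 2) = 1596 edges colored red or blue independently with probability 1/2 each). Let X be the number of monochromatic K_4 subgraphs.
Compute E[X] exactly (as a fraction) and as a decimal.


Let X = Σ_S X_S over the C(57, 4) = 395010 subsets S of size 4, where X_S = 1 if the K_4 on S is monochromatic.
For a fixed S, the K_4 on S has C(4, 2) = 6 edges. P[all 6 edges red] = (1/2)^6, and likewise for blue, so P[monochromatic] = 2·(1/2)^6 = 2^{1 − 6} = 1/32.
By linearity of expectation: E[X] = C(57, 4) · 2^{1 − 6} = 395010 · 1/32 = 197505/16.
Numerically: E[X] ≈ 12344.062500.

E[X] = C(57,4)·2^(1−C(4,2)) = 197505/16 ≈ 12344.062500.


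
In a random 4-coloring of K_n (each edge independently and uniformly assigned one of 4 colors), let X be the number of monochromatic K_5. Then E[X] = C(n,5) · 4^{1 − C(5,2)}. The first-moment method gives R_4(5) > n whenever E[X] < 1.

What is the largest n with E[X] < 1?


We need C(n, 5) · 4^{1 − 10} < 1, i.e. C(n, 5) < 4^{10 − 1} = 262144.
Check values of n near the boundary:
  n = 31: C(31, 5) = 169911; 169911 < 262144? YES
  n = 32: C(32, 5) = 201376; 201376 < 262144? YES
  n = 33: C(33, 5) = 237336; 237336 < 262144? YES
  n = 34: C(34, 5) = 278256; 278256 < 262144? NO
  n = 35: C(35, 5) = 324632; 324632 < 262144? NO
  n = 36: C(36, 5) = 376992; 376992 < 262144? NO
The largest n with C(n, 5) < 262144 is n = 33 (where E[X] = 29667/32768 ≈ 0.90536). Hence R_4(5) > 33, i.e. R_4(5) ≥ 34.

Largest n = 33; hence R_4(5) > 33.


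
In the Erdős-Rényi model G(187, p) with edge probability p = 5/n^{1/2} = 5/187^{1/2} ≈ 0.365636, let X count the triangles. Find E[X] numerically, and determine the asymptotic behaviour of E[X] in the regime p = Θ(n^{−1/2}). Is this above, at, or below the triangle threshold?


Number of potential triangles: C(187, 3) = 1072445.
Each occurs with probability p³ ≈ (0.365636)³ ≈ 4.88818465e-02.
By linearity: E[X] = C(187, 3)·p³ ≈ 1072445 · 4.88818465e-02 ≈ 52423.091905.
Since α = 1/2 < 1, p = c/n^{1/2} ≫ 1/n is above the triangle threshold p ~ 1/n. Asymptotically E[X] ~ (c³/6)·n^{3(1−α)} = (5³/6)·n^{1.5} → ∞; triangles are abundant w.h.p.

E[X] ≈ 52423.091905; in regime p = Θ(1/n^{1/2}) E[X] diverges (above the triangle threshold p ~ 1/n).


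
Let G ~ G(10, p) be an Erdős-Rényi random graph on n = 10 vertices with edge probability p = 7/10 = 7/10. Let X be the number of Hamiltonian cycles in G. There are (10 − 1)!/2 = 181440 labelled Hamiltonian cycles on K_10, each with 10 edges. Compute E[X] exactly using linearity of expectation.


K_10 has (10 − 1)!/2 = 181440 labelled Hamiltonian cycles.
For each such Hamiltonian cycle H, let X_H = 1 if all 10 edges of H are present in G. Then P[X_H = 1] = p^{10} = (7/10)^{10} = 282475249/10000000000.
By linearity: E[X] = Σ_H E[X_H] = 181440 · p^{10} = 181440 · 282475249/10000000000 = 160163466183/31250000.
Numerically: E[X] ≈ 5125.23.

E[X] = 181440 · (7/10)^{10} = 160163466183/31250000 ≈ 5125.23.


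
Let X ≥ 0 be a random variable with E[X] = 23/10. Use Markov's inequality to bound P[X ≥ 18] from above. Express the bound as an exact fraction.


μ = E[X] = 23/10, a = 18.
Markov: P[X ≥ 18] ≤ μ/a = (23/10)/18 = 23/180.
Numerically: ≈ 0.128.
(Since a = 18 > μ = 2.300, the bound 23/180 is < 1 and informative.)

P[X ≥ 18] ≤ 23/180 ≈ 0.128.


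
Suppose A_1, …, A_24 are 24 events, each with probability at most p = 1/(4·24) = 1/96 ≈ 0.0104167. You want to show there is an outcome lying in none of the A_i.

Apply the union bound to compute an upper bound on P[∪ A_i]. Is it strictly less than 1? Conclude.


Union bound: P[∪_{i=1}^{24} A_i] ≤ Σ_i P[A_i] ≤ 24·p = 24·(1/96) = 1/4.
Numerically: 1/4 ≈ 0.2500000.
Is 1/4 < 1? YES.
Since P[∪ A_i] ≤ 1/4 < 1, the complement has P[∩ A_i^c] ≥ 1 − 1/4 = 3/4 > 0, so some outcome avoids every A_i.

24·p = 1/4 ≈ 0.2500000; existence CERTIFIED by the union bound.


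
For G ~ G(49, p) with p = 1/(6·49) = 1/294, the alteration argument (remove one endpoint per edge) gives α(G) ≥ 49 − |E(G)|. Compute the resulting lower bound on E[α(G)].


E[|E(G)|] = C(49, 2)·p = 1176 · (1/294) = 4.
E[α(G)] ≥ n − E[|E(G)|] = 49 − 4 = 45.
Numerically: ≈ 45.0000.
(This is only a lower bound; the true E[α(G)] may be larger.)

E[α(G)] ≥ 45 ≈ 45.0000.


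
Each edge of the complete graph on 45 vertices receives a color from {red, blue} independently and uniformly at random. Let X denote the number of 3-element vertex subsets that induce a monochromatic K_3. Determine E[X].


Let X = Σ_S X_S over the C(45, 3) = 14190 subsets S of size 3, where X_S = 1 if the K_3 on S is monochromatic.
For a fixed S, the K_3 on S has C(3, 2) = 3 edges. P[all 3 edges red] = (1/2)^3, and likewise for blue, so P[monochromatic] = 2·(1/2)^3 = 2^{1 − 3} = 1/4.
By linearity: E[X] = C(45, 3) · 2^{1 − 3} = 14190 · 1/4 = 7095/2.
Numerically: E[X] ≈ 3547.500.

E[X] = C(45,3)·2^(1−C(3,2)) = 7095/2 ≈ 3547.500.


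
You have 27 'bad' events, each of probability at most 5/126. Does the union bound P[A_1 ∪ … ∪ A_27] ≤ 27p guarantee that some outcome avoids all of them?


Union bound: P[∪_{i=1}^{27} A_i] ≤ Σ_i P[A_i] ≤ 27·p = 27·(5/126) = 15/14.
Numerically: 15/14 ≈ 1.0714.
Is 15/14 < 1? NO.
Since the bound 15/14 is ≥ 1, the union bound is uninformative here; it does NOT by itself certify existence.

27·p = 15/14 ≈ 1.0714; existence NOT certified by the union bound.


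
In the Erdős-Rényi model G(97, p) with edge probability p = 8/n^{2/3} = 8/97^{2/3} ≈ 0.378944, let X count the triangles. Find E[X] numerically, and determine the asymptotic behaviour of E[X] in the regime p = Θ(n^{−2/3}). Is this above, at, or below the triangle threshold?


Number of potential triangles: C(97, 3) = 147440.
Each occurs with probability p³ ≈ (0.378944)³ ≈ 5.44159847e-02.
By linearity: E[X] = C(97, 3)·p³ ≈ 147440 · 5.44159847e-02 ≈ 8023.092784.
Since α = 2/3 < 1, p = c/n^{2/3} ≫ 1/n is above the triangle threshold p ~ 1/n. Asymptotically E[X] ~ (c³/6)·n^{3(1−α)} = (8³/6)·n^{1} → ∞; triangles are abundant w.h.p.

E[X] ≈ 8023.092784; in regime p = Θ(1/n^{2/3}) E[X] diverges (above the triangle threshold p ~ 1/n).


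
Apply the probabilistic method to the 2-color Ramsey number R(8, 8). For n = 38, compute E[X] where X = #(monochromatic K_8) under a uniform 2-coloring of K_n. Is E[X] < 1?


E[X] = C(38, 8) · 2^{1 − 28} = 48903492 · 2^{−27} = 48903492/134217728.
As a reduced fraction: E[X] = 12225873/33554432 ≈ 0.3643594.
Is E[X] < 1? YES.
Since E[X] < 1, there exists a 2-coloring of K_{38} with no monochromatic K_8; hence R(8, 8) > 38.

E[X] = 12225873/33554432 ≈ 0.3643594; E[X] < 1, so R(8, 8) > 38.


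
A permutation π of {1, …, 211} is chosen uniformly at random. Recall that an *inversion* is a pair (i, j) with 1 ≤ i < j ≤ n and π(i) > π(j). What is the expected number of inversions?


Write X = Σ X_I over the C(211, 2) = 22155 pairs i < j, with X_I the indicator of one inversion.
There are 22155 indicators.
For each fixed pair i < j, the values π(i) and π(j) are two distinct elements of {1, …, 211} in uniformly random order; by symmetry P[π(i) > π(j)] = 1/2.
By linearity: E[X] = 22155 · (1/2) = C(211, 2) · (1/2) = 22155/2 = 22155/2 ≈ 11077.5000.

E[X] = 22155/2 = 11077.5000.
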